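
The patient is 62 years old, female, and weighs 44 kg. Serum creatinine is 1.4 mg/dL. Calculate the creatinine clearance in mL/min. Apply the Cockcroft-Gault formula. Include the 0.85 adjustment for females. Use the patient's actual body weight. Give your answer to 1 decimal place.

CrCl = (140 − 62) × 44 / (72 × 1.4) × 0.85 = 3432.0 / 100.80 × 0.85 ≈ 28.9 mL/min

28.9 mL/min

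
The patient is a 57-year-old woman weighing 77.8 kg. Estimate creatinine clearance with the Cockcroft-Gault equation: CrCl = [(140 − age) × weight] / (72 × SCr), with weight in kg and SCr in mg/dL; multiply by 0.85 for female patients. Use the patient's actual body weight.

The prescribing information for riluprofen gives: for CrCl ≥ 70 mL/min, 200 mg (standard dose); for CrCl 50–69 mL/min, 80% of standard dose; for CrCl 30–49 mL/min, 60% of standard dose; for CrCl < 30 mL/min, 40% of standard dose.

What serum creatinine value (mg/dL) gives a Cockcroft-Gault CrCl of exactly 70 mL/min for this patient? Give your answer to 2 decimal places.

1.09 mg/dL

Standard dose requires CrCl ≥ 70 mL/min.
Set (140 − 57) × 77.8 × 0.85 / (72 × SCr) = 70
SCr = (140 − 57) × 77.8 × 0.85 / (72 × 70) = 1.089 mg/dL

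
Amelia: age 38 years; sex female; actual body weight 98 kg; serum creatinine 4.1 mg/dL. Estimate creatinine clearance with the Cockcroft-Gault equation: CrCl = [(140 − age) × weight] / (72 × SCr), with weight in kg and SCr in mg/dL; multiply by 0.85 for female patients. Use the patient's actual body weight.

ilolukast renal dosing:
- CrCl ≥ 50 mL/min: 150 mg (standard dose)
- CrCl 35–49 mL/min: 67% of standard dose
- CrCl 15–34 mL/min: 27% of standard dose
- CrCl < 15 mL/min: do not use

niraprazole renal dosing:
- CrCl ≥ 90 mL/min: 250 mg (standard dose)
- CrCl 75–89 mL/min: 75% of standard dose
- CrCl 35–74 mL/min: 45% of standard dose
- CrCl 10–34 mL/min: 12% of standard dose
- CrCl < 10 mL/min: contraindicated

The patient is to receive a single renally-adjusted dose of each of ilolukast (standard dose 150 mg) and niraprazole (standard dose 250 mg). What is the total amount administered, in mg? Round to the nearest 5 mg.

70 mg

CrCl = (140 − 38) × 98 / (72 × 4.1) × 0.85 = 9996.0 / 295.20 × 0.85 ≈ 28.8 mL/min
CrCl ≈ 29 mL/min.
ilolukast: 15–34 mL/min → 27% of 150 mg = 40.5 mg.
niraprazole: 10–34 mL/min → 12% of 250 mg = 30 mg.
Total = 40.5 + 30 = 70.5 mg.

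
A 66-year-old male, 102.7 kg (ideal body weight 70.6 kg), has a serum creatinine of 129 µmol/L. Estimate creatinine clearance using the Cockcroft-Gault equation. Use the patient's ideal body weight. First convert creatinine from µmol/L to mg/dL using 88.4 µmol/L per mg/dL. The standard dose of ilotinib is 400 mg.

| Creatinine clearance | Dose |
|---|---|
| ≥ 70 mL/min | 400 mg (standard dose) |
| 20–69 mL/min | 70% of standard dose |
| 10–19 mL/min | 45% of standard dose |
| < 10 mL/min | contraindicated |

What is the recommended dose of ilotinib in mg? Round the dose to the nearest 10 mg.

280 mg

SCr = 129 / 88.4 = 1.459 mg/dL
CrCl = (140 − 66) × 70.6 / (72 × 1.459) = 5224.4 / 105.05 ≈ 49.7 mL/min
CrCl ≈ 50 mL/min → bracket 20–69 mL/min.
70% of 400 mg = 280 mg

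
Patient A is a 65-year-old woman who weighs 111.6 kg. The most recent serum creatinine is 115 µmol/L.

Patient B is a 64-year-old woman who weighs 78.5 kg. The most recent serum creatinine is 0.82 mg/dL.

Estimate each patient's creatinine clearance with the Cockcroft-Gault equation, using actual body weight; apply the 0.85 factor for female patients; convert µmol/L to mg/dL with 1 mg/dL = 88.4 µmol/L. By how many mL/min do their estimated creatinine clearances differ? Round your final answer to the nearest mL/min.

Patient A: SCr = 115 / 88.4 = 1.301 mg/dL
Patient A: CrCl = (140 − 65) × 111.6 / (72 × 1.301) × 0.85 = 8370.0 / 93.67 × 0.85 ≈ 76.0 mL/min
Patient B: CrCl = (140 − 64) × 78.5 / (72 × 0.82) × 0.85 = 5966.0 / 59.04 × 0.85 ≈ 85.9 mL/min
|76.0 − 85.9| = 9.9 mL/min

10 mL/min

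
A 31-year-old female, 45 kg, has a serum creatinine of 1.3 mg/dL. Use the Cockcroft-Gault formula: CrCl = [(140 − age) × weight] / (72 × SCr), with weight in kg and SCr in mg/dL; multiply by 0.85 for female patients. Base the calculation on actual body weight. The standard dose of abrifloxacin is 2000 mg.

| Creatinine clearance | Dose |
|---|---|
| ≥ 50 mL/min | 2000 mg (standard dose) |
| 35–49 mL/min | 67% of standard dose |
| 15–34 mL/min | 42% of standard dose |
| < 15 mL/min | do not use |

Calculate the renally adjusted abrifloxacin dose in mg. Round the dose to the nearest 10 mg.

CrCl = (140 − 31) × 45 / (72 × 1.3) × 0.85 = 4905.0 / 93.60 × 0.85 ≈ 44.5 mL/min
CrCl ≈ 45 mL/min → bracket 35–49 mL/min.
67% of 2000 mg = 1340 mg

1340 mg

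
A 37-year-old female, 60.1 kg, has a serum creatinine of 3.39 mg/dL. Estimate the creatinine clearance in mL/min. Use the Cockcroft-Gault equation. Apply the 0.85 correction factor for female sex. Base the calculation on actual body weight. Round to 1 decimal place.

21.6 mL/min

CrCl = (140 − 37) × 60.1 / (72 × 3.39) × 0.85 = 6190.3 / 244.08 × 0.85 ≈ 21.6 mL/min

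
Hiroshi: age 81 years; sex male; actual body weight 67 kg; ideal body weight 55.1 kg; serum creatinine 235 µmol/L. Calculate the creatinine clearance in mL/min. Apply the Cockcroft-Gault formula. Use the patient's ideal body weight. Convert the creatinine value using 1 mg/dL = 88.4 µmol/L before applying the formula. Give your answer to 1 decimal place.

17.0 mL/min

SCr = 235 / 88.4 = 2.658 mg/dL
CrCl = (140 − 81) × 55.1 / (72 × 2.658) = 3250.9 / 191.38 ≈ 17.0 mL/min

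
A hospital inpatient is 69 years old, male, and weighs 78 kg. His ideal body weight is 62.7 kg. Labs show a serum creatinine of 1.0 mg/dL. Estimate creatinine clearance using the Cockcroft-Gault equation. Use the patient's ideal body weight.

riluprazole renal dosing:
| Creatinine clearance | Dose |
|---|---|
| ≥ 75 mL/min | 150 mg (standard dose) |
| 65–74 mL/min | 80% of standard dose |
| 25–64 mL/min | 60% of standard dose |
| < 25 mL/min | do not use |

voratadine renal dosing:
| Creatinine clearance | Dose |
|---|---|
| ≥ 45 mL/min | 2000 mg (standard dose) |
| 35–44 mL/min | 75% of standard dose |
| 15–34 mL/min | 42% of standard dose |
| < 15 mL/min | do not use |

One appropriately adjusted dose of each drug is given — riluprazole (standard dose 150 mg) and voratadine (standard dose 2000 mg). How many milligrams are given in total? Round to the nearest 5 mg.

CrCl = (140 − 69) × 62.7 / (72 × 1) = 4451.7 / 72.00 ≈ 61.8 mL/min
CrCl ≈ 62 mL/min.
riluprazole: 25–64 mL/min → 60% of 150 mg = 90 mg.
voratadine: ≥ 45 mL/min → 100% of 2000 mg = 2000 mg.
Total = 90 + 2000 = 2090 mg.

2090 mg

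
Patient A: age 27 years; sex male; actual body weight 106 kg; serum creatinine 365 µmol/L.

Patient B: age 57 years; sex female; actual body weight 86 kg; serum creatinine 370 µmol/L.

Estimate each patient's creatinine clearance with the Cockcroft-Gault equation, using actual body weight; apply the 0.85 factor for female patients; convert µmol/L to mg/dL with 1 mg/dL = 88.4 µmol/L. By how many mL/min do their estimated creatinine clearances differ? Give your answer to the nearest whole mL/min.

Patient A: SCr = 365 / 88.4 = 4.129 mg/dL
Patient A: CrCl = (140 − 27) × 106 / (72 × 4.129) = 11978.0 / 297.29 ≈ 40.3 mL/min
Patient B: SCr = 370 / 88.4 = 4.186 mg/dL
Patient B: CrCl = (140 − 57) × 86 / (72 × 4.186) × 0.85 = 7138.0 / 301.39 × 0.85 ≈ 20.1 mL/min
|40.3 − 20.1| = 20.2 mL/min

20 mL/min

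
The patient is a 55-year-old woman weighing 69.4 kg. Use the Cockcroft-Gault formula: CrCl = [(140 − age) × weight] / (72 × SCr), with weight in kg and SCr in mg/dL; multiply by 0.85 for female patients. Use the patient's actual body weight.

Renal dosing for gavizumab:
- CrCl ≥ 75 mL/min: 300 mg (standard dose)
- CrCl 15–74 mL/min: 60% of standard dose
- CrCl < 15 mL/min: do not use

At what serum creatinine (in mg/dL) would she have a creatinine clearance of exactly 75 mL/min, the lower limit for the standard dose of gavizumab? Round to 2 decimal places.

Standard dose requires CrCl ≥ 75 mL/min.
Set (140 − 55) × 69.4 × 0.85 / (72 × SCr) = 75
SCr = (140 − 55) × 69.4 × 0.85 / (72 × 75) = 0.929 mg/dL

0.93 mg/dL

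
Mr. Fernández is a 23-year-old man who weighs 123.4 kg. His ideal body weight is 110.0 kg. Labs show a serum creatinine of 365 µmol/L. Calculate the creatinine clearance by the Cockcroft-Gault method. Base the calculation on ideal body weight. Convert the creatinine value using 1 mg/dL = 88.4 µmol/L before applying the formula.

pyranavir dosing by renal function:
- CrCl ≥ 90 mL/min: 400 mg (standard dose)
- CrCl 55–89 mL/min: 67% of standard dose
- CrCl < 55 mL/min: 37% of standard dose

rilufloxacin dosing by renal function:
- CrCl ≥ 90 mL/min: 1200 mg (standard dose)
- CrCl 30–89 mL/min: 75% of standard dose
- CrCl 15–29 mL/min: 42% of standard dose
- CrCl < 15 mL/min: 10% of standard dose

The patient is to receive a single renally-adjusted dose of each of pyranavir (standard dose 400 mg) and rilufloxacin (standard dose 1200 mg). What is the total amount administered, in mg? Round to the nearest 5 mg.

1050 mg

SCr = 365 / 88.4 = 4.129 mg/dL
CrCl = (140 − 23) × 110 / (72 × 4.129) = 12870.0 / 297.29 ≈ 43.3 mL/min
CrCl ≈ 43 mL/min.
pyranavir: < 55 mL/min → 37% of 400 mg = 148 mg.
rilufloxacin: 30–89 mL/min → 75% of 1200 mg = 900 mg.
Total = 148 + 900 = 1048 mg.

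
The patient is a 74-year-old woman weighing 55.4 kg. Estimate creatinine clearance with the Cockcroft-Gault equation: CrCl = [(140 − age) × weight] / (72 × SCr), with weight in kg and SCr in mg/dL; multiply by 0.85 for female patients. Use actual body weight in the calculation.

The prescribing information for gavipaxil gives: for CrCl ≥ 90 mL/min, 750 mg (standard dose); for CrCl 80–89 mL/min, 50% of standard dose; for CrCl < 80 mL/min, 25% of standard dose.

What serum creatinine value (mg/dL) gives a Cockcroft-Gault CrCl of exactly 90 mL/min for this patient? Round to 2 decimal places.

Standard dose requires CrCl ≥ 90 mL/min.
Set (140 − 74) × 55.4 × 0.85 / (72 × SCr) = 90
SCr = (140 − 74) × 55.4 × 0.85 / (72 × 90) = 0.480 mg/dL

0.48 mg/dL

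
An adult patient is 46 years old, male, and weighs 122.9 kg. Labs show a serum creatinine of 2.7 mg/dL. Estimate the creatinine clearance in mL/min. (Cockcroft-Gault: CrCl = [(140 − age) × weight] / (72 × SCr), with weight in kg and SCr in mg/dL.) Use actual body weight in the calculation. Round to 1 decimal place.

59.4 mL/min

CrCl = (140 − 46) × 122.9 / (72 × 2.7) = 11552.6 / 194.40 ≈ 59.4 mL/min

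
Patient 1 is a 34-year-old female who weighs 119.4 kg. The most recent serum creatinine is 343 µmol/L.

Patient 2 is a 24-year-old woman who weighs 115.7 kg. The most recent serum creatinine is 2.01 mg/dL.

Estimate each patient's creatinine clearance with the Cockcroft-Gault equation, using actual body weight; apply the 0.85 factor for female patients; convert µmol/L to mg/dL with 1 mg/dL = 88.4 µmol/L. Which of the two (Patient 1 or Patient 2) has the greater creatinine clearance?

Patient 2

Patient 1: SCr = 343 / 88.4 = 3.88 mg/dL
Patient 1: CrCl = (140 − 34) × 119.4 / (72 × 3.88) × 0.85 = 12656.4 / 279.36 × 0.85 ≈ 38.5 mL/min
Patient 2: CrCl = (140 − 24) × 115.7 / (72 × 2.01) × 0.85 = 13421.2 / 144.72 × 0.85 ≈ 78.8 mL/min
38.5 vs 78.8 mL/min → Patient 2 is higher.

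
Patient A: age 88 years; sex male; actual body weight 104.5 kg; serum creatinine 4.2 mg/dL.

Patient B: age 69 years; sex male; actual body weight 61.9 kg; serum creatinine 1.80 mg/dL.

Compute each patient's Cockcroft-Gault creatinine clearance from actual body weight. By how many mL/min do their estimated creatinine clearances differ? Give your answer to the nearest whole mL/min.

16 mL/min

Patient A: CrCl = (140 − 88) × 104.5 / (72 × 4.2) = 5434.0 / 302.40 ≈ 18.0 mL/min
Patient B: CrCl = (140 − 69) × 61.9 / (72 × 1.8) = 4394.9 / 129.60 ≈ 33.9 mL/min
|18.0 − 33.9| = 15.9 mL/min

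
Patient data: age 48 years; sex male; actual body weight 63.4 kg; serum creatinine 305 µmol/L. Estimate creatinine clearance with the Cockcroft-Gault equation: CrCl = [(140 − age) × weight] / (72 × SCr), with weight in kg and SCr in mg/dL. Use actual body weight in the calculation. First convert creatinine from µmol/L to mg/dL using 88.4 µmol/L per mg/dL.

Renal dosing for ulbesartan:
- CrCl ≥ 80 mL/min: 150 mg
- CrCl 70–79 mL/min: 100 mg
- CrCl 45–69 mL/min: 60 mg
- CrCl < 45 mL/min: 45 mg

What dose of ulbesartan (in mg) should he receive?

45 mg

SCr = 305 / 88.4 = 3.45 mg/dL
CrCl = (140 − 48) × 63.4 / (72 × 3.45) = 5832.8 / 248.40 ≈ 23.5 mL/min
CrCl ≈ 23 mL/min → bracket < 45 mL/min.
Dose for this bracket: 45 mg.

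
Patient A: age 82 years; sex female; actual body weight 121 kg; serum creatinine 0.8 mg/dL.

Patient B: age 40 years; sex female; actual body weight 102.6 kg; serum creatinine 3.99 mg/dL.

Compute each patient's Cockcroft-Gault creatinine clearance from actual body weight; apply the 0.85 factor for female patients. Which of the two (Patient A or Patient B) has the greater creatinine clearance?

Patient A: CrCl = (140 − 82) × 121 / (72 × 0.8) × 0.85 = 7018.0 / 57.60 × 0.85 ≈ 103.6 mL/min
Patient B: CrCl = (140 − 40) × 102.6 / (72 × 3.99) × 0.85 = 10260.0 / 287.28 × 0.85 ≈ 30.4 mL/min
103.6 vs 30.4 mL/min → Patient A is higher.

Patient A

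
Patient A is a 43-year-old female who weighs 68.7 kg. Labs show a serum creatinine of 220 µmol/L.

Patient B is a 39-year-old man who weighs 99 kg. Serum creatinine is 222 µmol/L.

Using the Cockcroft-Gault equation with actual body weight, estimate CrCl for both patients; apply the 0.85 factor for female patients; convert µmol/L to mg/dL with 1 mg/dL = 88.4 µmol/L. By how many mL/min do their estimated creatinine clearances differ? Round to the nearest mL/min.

24 mL/min

Patient A: SCr = 220 / 88.4 = 2.489 mg/dL
Patient A: CrCl = (140 − 43) × 68.7 / (72 × 2.489) × 0.85 = 6663.9 / 179.21 × 0.85 ≈ 31.6 mL/min
Patient B: SCr = 222 / 88.4 = 2.511 mg/dL
Patient B: CrCl = (140 − 39) × 99 / (72 × 2.511) = 9999.0 / 180.79 ≈ 55.3 mL/min
|31.6 − 55.3| = 23.7 mL/min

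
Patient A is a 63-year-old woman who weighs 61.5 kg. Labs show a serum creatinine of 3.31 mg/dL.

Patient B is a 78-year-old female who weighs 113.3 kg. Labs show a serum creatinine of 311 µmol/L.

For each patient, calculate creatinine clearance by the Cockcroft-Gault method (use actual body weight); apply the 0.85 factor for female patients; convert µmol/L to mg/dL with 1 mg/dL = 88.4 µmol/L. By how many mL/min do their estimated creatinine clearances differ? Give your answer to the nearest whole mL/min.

7 mL/min

Patient A: CrCl = (140 − 63) × 61.5 / (72 × 3.31) × 0.85 = 4735.5 / 238.32 × 0.85 ≈ 16.9 mL/min
Patient B: SCr = 311 / 88.4 = 3.518 mg/dL
Patient B: CrCl = (140 − 78) × 113.3 / (72 × 3.518) × 0.85 = 7024.6 / 253.30 × 0.85 ≈ 23.6 mL/min
|16.9 − 23.6| = 6.7 mL/min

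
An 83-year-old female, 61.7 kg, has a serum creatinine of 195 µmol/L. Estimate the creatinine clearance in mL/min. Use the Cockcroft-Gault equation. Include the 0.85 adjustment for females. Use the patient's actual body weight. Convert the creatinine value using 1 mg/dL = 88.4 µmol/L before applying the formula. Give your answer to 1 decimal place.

SCr = 195 / 88.4 = 2.206 mg/dL
CrCl = (140 − 83) × 61.7 / (72 × 2.206) × 0.85 = 3516.9 / 158.83 × 0.85 ≈ 18.8 mL/min

18.8 mL/min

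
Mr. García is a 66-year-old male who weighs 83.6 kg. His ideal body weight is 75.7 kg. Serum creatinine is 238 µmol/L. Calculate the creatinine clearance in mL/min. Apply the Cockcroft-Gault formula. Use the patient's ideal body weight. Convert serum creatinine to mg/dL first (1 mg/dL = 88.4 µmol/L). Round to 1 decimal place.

SCr = 238 / 88.4 = 2.692 mg/dL
CrCl = (140 − 66) × 75.7 / (72 × 2.692) = 5601.8 / 193.82 ≈ 28.9 mL/min

28.9 mL/min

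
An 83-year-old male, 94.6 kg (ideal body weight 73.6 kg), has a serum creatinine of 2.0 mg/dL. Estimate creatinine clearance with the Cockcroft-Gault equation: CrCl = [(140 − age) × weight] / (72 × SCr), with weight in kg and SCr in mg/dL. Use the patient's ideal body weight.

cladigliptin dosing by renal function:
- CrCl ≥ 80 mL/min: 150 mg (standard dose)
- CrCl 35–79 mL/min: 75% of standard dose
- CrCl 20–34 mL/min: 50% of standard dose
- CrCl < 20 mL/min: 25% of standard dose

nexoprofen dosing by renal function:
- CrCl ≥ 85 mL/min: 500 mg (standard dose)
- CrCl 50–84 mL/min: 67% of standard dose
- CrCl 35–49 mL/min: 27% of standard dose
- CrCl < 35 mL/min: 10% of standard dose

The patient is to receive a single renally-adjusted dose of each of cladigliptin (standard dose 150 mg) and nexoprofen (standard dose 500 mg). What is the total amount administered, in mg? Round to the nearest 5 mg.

CrCl = (140 − 83) × 73.6 / (72 × 2) = 4195.2 / 144.00 ≈ 29.1 mL/min
CrCl ≈ 29 mL/min.
cladigliptin: 20–34 mL/min → 50% of 150 mg = 75 mg.
nexoprofen: < 35 mL/min → 10% of 500 mg = 50 mg.
Total = 75 + 50 = 125 mg.

125 mg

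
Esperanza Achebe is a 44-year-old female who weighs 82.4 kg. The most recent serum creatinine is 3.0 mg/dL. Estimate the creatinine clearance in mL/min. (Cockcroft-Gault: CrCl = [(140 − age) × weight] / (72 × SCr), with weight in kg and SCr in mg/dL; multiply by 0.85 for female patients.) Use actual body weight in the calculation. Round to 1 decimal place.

CrCl = (140 − 44) × 82.4 / (72 × 3) × 0.85 = 7910.4 / 216.00 × 0.85 ≈ 31.1 mL/min

31.1 mL/min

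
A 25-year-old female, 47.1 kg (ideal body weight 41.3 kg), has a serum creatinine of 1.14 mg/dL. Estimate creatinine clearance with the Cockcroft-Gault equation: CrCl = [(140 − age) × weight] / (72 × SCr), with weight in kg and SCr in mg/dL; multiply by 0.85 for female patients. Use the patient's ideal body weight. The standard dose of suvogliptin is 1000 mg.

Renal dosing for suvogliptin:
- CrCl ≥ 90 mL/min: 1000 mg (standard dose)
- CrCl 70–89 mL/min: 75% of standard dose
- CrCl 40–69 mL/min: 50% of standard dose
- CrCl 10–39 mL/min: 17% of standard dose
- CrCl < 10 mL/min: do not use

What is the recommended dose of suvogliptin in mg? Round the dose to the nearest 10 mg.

500 mg

CrCl = (140 − 25) × 41.3 / (72 × 1.14) × 0.85 = 4749.5 / 82.08 × 0.85 ≈ 49.2 mL/min
CrCl ≈ 49 mL/min → bracket 40–69 mL/min.
50% of 1000 mg = 500 mg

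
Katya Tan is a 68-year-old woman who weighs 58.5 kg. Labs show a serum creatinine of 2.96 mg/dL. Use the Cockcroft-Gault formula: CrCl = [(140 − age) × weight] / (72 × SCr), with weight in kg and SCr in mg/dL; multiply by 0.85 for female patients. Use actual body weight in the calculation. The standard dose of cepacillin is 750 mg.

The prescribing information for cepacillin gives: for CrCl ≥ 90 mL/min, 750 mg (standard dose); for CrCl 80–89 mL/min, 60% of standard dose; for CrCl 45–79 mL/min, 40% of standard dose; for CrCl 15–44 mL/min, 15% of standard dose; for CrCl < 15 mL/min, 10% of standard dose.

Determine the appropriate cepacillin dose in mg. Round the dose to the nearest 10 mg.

CrCl = (140 − 68) × 58.5 / (72 × 2.96) × 0.85 = 4212.0 / 213.12 × 0.85 ≈ 16.8 mL/min
CrCl ≈ 17 mL/min → bracket 15–44 mL/min.
15% of 750 mg = 112.5 mg → 110 mg

110 mg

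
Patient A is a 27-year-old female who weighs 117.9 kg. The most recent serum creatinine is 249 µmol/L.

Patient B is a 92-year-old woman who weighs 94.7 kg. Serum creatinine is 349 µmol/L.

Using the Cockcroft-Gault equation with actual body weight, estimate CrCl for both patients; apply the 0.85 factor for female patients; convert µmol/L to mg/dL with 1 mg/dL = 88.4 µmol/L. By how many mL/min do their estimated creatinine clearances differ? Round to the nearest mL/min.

Patient A: SCr = 249 / 88.4 = 2.817 mg/dL
Patient A: CrCl = (140 − 27) × 117.9 / (72 × 2.817) × 0.85 = 13322.7 / 202.82 × 0.85 ≈ 55.8 mL/min
Patient B: SCr = 349 / 88.4 = 3.948 mg/dL
Patient B: CrCl = (140 − 92) × 94.7 / (72 × 3.948) × 0.85 = 4545.6 / 284.26 × 0.85 ≈ 13.6 mL/min
|55.8 − 13.6| = 42.2 mL/min

42 mL/min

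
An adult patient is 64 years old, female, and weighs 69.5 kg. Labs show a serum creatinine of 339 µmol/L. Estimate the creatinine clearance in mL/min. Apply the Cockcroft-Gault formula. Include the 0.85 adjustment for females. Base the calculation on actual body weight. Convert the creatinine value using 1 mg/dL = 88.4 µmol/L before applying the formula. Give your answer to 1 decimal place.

16.3 mL/min

SCr = 339 / 88.4 = 3.835 mg/dL
CrCl = (140 − 64) × 69.5 / (72 × 3.835) × 0.85 = 5282.0 / 276.12 × 0.85 ≈ 16.3 mL/min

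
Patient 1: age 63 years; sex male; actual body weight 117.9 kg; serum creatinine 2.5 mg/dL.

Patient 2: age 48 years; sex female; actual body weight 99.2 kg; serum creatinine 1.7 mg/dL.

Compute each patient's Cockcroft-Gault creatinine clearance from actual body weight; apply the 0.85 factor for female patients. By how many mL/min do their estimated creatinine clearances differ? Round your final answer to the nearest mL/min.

Patient 1: CrCl = (140 − 63) × 117.9 / (72 × 2.5) = 9078.3 / 180.00 ≈ 50.4 mL/min
Patient 2: CrCl = (140 − 48) × 99.2 / (72 × 1.7) × 0.85 = 9126.4 / 122.40 × 0.85 ≈ 63.4 mL/min
|50.4 − 63.4| = 13.0 mL/min

13 mL/min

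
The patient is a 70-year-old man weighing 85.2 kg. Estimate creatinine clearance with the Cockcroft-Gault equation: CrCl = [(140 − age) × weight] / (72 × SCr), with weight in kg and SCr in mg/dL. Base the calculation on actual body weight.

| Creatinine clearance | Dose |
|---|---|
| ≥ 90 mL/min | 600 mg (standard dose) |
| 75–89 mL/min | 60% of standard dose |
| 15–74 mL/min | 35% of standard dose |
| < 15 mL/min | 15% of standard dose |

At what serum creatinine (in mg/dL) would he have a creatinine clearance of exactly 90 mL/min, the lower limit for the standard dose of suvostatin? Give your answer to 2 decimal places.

0.92 mg/dL

Standard dose requires CrCl ≥ 90 mL/min.
Set (140 − 70) × 85.2 / (72 × SCr) = 90
SCr = (140 − 70) × 85.2 / (72 × 90) = 0.920 mg/dL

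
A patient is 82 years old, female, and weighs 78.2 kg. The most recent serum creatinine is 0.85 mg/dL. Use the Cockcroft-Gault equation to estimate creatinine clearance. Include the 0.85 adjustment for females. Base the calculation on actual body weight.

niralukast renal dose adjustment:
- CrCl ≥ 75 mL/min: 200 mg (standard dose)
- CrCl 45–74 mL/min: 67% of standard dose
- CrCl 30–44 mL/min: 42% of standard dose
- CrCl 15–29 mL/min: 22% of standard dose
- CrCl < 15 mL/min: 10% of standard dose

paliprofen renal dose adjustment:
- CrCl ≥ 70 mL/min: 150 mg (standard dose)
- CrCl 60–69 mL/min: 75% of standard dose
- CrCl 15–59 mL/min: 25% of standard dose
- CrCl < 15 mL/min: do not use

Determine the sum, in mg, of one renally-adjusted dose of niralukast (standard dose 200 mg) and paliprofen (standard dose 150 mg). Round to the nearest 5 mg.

245 mg

CrCl = (140 − 82) × 78.2 / (72 × 0.85) × 0.85 = 4535.6 / 61.20 × 0.85 ≈ 63.0 mL/min
CrCl ≈ 63 mL/min.
niralukast: 45–74 mL/min → 67% of 200 mg = 134 mg.
paliprofen: 60–69 mL/min → 75% of 150 mg = 112.5 mg.
Total = 134 + 112.5 = 246.5 mg.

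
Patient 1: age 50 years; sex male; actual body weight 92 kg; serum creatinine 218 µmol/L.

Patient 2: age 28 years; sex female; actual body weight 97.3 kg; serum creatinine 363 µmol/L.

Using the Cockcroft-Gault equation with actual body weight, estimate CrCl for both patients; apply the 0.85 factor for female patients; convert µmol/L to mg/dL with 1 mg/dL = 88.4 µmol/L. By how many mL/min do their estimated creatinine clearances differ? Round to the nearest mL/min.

15 mL/min

Patient 1: SCr = 218 / 88.4 = 2.466 mg/dL
Patient 1: CrCl = (140 − 50) × 92 / (72 × 2.466) = 8280.0 / 177.55 ≈ 46.6 mL/min
Patient 2: SCr = 363 / 88.4 = 4.106 mg/dL
Patient 2: CrCl = (140 − 28) × 97.3 / (72 × 4.106) × 0.85 = 10897.6 / 295.63 × 0.85 ≈ 31.3 mL/min
|46.6 − 31.3| = 15.3 mL/min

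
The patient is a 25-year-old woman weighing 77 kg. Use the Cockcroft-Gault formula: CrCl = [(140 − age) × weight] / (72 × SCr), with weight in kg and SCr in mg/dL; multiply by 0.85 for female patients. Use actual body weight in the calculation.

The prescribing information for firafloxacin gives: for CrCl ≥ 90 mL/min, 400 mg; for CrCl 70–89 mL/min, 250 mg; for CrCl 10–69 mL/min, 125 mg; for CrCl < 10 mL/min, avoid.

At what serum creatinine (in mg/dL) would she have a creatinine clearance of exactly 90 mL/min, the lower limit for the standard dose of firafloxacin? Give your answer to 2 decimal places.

1.16 mg/dL

Standard dose requires CrCl ≥ 90 mL/min.
Set (140 − 25) × 77 × 0.85 / (72 × SCr) = 90
SCr = (140 − 25) × 77 × 0.85 / (72 × 90) = 1.162 mg/dL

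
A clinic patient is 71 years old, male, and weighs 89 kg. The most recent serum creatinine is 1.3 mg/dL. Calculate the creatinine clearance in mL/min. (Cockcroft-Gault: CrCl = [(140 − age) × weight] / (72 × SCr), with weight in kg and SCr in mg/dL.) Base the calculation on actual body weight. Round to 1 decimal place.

CrCl = (140 − 71) × 89 / (72 × 1.3) = 6141.0 / 93.60 ≈ 65.6 mL/min

65.6 mL/min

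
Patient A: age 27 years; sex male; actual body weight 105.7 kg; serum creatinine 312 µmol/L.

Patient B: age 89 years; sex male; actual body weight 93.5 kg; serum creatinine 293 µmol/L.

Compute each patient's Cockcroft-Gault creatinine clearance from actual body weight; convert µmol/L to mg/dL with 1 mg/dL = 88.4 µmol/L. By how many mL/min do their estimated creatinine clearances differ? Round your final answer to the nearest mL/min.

Patient A: SCr = 312 / 88.4 = 3.529 mg/dL
Patient A: CrCl = (140 − 27) × 105.7 / (72 × 3.529) = 11944.1 / 254.09 ≈ 47.0 mL/min
Patient B: SCr = 293 / 88.4 = 3.314 mg/dL
Patient B: CrCl = (140 − 89) × 93.5 / (72 × 3.314) = 4768.5 / 238.61 ≈ 20.0 mL/min
|47.0 − 20.0| = 27.0 mL/min

27 mL/min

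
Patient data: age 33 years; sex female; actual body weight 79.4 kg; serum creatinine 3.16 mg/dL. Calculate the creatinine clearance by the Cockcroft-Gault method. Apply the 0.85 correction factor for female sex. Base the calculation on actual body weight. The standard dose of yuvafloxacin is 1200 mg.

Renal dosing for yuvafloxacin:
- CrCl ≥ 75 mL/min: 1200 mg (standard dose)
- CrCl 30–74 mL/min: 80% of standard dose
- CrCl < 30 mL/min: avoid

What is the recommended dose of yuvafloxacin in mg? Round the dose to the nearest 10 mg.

960 mg

CrCl = (140 − 33) × 79.4 / (72 × 3.16) × 0.85 = 8495.8 / 227.52 × 0.85 ≈ 31.7 mL/min
CrCl ≈ 32 mL/min → bracket 30–74 mL/min.
80% of 1200 mg = 960 mg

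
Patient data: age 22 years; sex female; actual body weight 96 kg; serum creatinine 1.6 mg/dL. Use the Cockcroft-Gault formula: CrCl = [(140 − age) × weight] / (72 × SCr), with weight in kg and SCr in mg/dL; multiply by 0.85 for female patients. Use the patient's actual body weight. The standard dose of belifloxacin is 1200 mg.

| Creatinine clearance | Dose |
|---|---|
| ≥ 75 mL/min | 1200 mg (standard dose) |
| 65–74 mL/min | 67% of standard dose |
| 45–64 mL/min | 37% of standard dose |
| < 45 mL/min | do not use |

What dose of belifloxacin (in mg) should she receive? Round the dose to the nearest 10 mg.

1200 mg

CrCl = (140 − 22) × 96 / (72 × 1.6) × 0.85 = 11328.0 / 115.20 × 0.85 ≈ 83.6 mL/min
CrCl ≈ 84 mL/min → bracket ≥ 75 mL/min.
100% of 1200 mg = 1200 mg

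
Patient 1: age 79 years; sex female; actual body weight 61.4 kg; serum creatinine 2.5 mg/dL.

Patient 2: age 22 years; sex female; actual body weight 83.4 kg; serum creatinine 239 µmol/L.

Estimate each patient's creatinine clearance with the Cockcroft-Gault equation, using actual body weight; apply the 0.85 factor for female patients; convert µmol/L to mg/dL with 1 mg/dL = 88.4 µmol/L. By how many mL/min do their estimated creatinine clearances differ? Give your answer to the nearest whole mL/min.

Patient 1: CrCl = (140 − 79) × 61.4 / (72 × 2.5) × 0.85 = 3745.4 / 180.00 × 0.85 ≈ 17.7 mL/min
Patient 2: SCr = 239 / 88.4 = 2.704 mg/dL
Patient 2: CrCl = (140 − 22) × 83.4 / (72 × 2.704) × 0.85 = 9841.2 / 194.69 × 0.85 ≈ 43.0 mL/min
|17.7 − 43.0| = 25.3 mL/min

25 mL/min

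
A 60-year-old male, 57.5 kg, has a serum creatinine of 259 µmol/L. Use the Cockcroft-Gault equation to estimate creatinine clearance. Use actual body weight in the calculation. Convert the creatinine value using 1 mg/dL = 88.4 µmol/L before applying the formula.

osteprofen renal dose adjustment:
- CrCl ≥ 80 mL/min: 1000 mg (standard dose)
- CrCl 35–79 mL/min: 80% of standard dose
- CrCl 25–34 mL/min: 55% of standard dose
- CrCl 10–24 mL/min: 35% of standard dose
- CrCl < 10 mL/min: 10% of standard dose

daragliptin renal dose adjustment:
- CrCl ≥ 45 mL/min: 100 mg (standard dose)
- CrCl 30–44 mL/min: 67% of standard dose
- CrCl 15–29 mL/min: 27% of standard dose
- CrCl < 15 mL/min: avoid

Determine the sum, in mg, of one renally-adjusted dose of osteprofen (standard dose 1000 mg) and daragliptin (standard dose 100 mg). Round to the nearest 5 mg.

375 mg

SCr = 259 / 88.4 = 2.93 mg/dL
CrCl = (140 − 60) × 57.5 / (72 × 2.93) = 4600.0 / 210.96 ≈ 21.8 mL/min
CrCl ≈ 22 mL/min.
osteprofen: 10–24 mL/min → 35% of 1000 mg = 350 mg.
daragliptin: 15–29 mL/min → 27% of 100 mg = 27 mg.
Total = 350 + 27 = 377 mg.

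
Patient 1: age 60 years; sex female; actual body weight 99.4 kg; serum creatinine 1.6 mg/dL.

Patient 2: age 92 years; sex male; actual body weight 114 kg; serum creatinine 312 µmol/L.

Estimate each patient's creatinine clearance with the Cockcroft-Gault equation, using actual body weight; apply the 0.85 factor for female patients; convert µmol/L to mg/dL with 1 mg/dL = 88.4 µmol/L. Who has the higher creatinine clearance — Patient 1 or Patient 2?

Patient 1: CrCl = (140 − 60) × 99.4 / (72 × 1.6) × 0.85 = 7952.0 / 115.20 × 0.85 ≈ 58.7 mL/min
Patient 2: SCr = 312 / 88.4 = 3.529 mg/dL
Patient 2: CrCl = (140 − 92) × 114 / (72 × 3.529) = 5472.0 / 254.09 ≈ 21.5 mL/min
58.7 vs 21.5 mL/min → Patient 1 is higher.

Patient 1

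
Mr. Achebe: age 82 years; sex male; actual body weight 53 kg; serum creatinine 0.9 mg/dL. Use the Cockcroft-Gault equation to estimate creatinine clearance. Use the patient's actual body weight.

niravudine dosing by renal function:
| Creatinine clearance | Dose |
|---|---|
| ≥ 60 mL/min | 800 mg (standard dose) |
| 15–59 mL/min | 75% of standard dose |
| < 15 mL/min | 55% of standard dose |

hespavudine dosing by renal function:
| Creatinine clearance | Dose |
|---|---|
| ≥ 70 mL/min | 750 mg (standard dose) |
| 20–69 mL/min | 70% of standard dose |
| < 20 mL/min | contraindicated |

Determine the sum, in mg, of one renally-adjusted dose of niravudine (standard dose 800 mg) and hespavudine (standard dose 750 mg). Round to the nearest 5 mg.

1125 mg

CrCl = (140 − 82) × 53 / (72 × 0.9) = 3074.0 / 64.80 ≈ 47.4 mL/min
CrCl ≈ 47 mL/min.
niravudine: 15–59 mL/min → 75% of 800 mg = 600 mg.
hespavudine: 20–69 mL/min → 70% of 750 mg = 525 mg.
Total = 600 + 525 = 1125 mg.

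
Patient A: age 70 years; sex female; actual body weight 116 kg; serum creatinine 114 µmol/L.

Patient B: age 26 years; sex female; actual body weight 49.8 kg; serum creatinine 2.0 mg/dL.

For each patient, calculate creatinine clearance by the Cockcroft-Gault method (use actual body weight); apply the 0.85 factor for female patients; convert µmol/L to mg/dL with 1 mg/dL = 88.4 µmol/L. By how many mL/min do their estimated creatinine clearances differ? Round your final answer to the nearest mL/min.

41 mL/min

Patient A: SCr = 114 / 88.4 = 1.29 mg/dL
Patient A: CrCl = (140 − 70) × 116 / (72 × 1.29) × 0.85 = 8120.0 / 92.88 × 0.85 ≈ 74.3 mL/min
Patient B: CrCl = (140 − 26) × 49.8 / (72 × 2) × 0.85 = 5677.2 / 144.00 × 0.85 ≈ 33.5 mL/min
|74.3 − 33.5| = 40.8 mL/min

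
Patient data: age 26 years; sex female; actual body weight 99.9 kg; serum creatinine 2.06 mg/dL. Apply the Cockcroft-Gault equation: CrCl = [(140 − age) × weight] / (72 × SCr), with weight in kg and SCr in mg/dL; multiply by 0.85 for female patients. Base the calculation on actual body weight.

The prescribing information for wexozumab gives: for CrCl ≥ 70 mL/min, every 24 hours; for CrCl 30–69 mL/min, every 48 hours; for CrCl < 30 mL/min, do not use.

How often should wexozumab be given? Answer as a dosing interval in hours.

CrCl = (140 − 26) × 99.9 / (72 × 2.06) × 0.85 = 11388.6 / 148.32 × 0.85 ≈ 65.3 mL/min
CrCl ≈ 65 mL/min → bracket 30–69 mL/min → every 48 hours.

every 48 hours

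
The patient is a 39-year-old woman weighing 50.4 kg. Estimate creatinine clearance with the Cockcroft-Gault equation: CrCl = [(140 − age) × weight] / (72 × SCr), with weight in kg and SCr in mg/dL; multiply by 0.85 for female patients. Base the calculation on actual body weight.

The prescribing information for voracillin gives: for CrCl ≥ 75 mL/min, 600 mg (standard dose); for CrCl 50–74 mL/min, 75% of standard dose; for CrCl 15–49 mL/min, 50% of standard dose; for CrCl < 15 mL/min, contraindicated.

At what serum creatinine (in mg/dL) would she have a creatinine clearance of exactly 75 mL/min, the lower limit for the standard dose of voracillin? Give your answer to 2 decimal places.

0.80 mg/dL

Standard dose requires CrCl ≥ 75 mL/min.
Set (140 − 39) × 50.4 × 0.85 / (72 × SCr) = 75
SCr = (140 − 39) × 50.4 × 0.85 / (72 × 75) = 0.801 mg/dL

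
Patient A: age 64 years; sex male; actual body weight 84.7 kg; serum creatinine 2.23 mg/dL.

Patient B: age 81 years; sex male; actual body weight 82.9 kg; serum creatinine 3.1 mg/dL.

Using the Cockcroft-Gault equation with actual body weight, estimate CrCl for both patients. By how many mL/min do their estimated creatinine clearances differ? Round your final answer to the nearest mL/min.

Patient A: CrCl = (140 − 64) × 84.7 / (72 × 2.23) = 6437.2 / 160.56 ≈ 40.1 mL/min
Patient B: CrCl = (140 − 81) × 82.9 / (72 × 3.1) = 4891.1 / 223.20 ≈ 21.9 mL/min
|40.1 − 21.9| = 18.2 mL/min

18 mL/min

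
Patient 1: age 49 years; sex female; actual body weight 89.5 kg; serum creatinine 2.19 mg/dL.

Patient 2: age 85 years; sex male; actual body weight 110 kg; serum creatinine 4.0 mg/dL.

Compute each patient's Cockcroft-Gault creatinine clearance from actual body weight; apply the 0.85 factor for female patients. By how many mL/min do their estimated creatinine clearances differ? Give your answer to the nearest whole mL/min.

Patient 1: CrCl = (140 − 49) × 89.5 / (72 × 2.19) × 0.85 = 8144.5 / 157.68 × 0.85 ≈ 43.9 mL/min
Patient 2: CrCl = (140 − 85) × 110 / (72 × 4) = 6050.0 / 288.00 ≈ 21.0 mL/min
|43.9 − 21.0| = 22.9 mL/min

23 mL/min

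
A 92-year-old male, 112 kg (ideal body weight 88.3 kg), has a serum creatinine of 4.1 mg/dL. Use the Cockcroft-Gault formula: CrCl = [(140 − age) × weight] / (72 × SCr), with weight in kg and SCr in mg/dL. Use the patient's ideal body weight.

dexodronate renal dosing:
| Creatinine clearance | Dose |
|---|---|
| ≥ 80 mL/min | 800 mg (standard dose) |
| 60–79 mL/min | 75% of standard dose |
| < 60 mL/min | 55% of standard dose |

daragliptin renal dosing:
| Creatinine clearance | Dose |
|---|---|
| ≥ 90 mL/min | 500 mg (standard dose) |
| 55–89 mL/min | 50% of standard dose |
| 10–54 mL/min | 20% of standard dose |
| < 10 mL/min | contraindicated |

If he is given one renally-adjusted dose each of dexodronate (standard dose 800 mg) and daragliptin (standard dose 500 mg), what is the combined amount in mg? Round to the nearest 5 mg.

540 mg

CrCl = (140 − 92) × 88.3 / (72 × 4.1) = 4238.4 / 295.20 ≈ 14.4 mL/min
CrCl ≈ 14 mL/min.
dexodronate: < 60 mL/min → 55% of 800 mg = 440 mg.
daragliptin: 10–54 mL/min → 20% of 500 mg = 100 mg.
Total = 440 + 100 = 540 mg.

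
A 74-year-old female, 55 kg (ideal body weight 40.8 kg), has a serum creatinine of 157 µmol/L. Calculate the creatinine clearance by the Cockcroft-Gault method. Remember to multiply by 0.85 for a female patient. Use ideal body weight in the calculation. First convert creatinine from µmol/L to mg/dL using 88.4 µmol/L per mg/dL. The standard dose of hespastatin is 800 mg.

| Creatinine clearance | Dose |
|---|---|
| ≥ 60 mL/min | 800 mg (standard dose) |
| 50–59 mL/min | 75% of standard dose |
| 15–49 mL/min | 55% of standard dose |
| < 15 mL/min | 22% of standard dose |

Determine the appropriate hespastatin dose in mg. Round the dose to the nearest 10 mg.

440 mg

SCr = 157 / 88.4 = 1.776 mg/dL
CrCl = (140 − 74) × 40.8 / (72 × 1.776) × 0.85 = 2692.8 / 127.87 × 0.85 ≈ 17.9 mL/min
CrCl ≈ 18 mL/min → bracket 15–49 mL/min.
55% of 800 mg = 440 mg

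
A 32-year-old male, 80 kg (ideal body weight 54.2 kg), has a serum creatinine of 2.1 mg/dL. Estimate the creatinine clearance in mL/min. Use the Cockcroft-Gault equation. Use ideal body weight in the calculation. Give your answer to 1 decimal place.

CrCl = (140 − 32) × 54.2 / (72 × 2.1) = 5853.6 / 151.20 ≈ 38.7 mL/min

38.7 mL/min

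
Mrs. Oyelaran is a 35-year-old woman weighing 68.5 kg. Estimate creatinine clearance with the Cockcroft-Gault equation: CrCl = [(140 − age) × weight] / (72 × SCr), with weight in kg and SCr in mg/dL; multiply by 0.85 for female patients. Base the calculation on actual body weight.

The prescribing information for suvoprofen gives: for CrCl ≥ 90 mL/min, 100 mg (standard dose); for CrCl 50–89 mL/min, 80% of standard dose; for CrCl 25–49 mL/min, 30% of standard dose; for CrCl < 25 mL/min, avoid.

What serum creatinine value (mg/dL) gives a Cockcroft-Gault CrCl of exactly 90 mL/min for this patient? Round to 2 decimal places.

0.94 mg/dL

Standard dose requires CrCl ≥ 90 mL/min.
Set (140 − 35) × 68.5 × 0.85 / (72 × SCr) = 90
SCr = (140 − 35) × 68.5 × 0.85 / (72 × 90) = 0.943 mg/dL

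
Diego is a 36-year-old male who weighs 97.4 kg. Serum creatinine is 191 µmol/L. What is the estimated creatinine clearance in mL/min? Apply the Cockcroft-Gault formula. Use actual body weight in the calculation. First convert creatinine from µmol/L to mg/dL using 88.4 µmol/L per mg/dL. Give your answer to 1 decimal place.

65.1 mL/min

SCr = 191 / 88.4 = 2.161 mg/dL
CrCl = (140 − 36) × 97.4 / (72 × 2.161) = 10129.6 / 155.59 ≈ 65.1 mL/min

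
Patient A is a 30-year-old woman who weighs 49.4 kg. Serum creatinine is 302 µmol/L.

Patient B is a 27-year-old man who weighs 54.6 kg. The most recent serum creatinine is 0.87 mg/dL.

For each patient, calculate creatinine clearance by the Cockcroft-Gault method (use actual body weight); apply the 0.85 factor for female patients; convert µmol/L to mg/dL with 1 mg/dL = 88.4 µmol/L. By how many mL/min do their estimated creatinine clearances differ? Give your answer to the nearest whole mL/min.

80 mL/min

Patient A: SCr = 302 / 88.4 = 3.416 mg/dL
Patient A: CrCl = (140 − 30) × 49.4 / (72 × 3.416) × 0.85 = 5434.0 / 245.95 × 0.85 ≈ 18.8 mL/min
Patient B: CrCl = (140 − 27) × 54.6 / (72 × 0.87) = 6169.8 / 62.64 ≈ 98.5 mL/min
|18.8 − 98.5| = 79.7 mL/min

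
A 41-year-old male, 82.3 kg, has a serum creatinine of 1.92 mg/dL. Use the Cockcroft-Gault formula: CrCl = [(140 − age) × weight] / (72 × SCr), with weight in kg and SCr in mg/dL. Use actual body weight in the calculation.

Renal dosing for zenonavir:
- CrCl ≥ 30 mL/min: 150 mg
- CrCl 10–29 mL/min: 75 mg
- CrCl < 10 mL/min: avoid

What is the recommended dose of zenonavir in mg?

150 mg

CrCl = (140 − 41) × 82.3 / (72 × 1.92) = 8147.7 / 138.24 ≈ 58.9 mL/min
CrCl ≈ 59 mL/min → bracket ≥ 30 mL/min.
Dose for this bracket: 150 mg.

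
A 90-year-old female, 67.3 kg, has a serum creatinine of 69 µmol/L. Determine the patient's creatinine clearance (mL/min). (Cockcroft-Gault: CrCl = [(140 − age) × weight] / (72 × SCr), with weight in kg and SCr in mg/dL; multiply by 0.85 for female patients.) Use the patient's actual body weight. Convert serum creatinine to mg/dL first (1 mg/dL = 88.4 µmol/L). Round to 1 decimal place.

50.9 mL/min

SCr = 69 / 88.4 = 0.781 mg/dL
CrCl = (140 − 90) × 67.3 / (72 × 0.781) × 0.85 = 3365.0 / 56.23 × 0.85 ≈ 50.9 mL/min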